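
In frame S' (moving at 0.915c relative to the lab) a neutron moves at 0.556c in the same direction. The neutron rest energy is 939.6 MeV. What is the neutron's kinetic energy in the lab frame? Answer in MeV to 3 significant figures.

u_lab = (0.556 + 0.915)/(1 + 0.556×0.915) = 0.974986
γ = 1/√(1 − 0.974986²) = 4.4991
K = (γ − 1)m₀c² = (4.4991 − 1) × 939.6 = 3.4991 × 939.6 = 3290 MeV

K ≈ 3290 MeV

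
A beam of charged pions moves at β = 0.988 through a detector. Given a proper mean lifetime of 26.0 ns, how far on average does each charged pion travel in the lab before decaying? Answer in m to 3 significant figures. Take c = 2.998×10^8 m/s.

γ = 1/√(1 − 0.988²) = 6.4744
Dilated lifetime: Δt = γτ₀ = 6.4744 × 26.0 ns = 168.34 ns
d = vΔt = 0.988c × 168.34 ns = 2.9620×10^8 m/s × 1.6834×10^-7 s = 49.9 m

d ≈ 49.9 m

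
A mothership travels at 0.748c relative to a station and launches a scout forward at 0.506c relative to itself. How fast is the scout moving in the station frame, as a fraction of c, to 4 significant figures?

Compose boost 2: (0.506 + 0.748)/(1 + 0.506×0.748) = 1.254/1.37849 = 0.9097

u ≈ 0.9097c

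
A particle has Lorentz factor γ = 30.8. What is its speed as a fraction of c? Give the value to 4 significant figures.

β = √(1 − 1/γ²) = √(1 − 1/30.8²) = √(0.998946) = 0.9995

β ≈ 0.9995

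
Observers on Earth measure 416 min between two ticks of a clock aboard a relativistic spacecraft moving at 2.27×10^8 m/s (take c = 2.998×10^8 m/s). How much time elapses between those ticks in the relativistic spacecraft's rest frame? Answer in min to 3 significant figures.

τ₀ ≈ 272 min

β = v/c = 2.27×10^8 / 2.998×10^8 = 0.75717
γ = 1/√(1 − 0.75717²) = 1.5309
Proper time: τ₀ = Δt/γ = 416/1.5309 = 272 min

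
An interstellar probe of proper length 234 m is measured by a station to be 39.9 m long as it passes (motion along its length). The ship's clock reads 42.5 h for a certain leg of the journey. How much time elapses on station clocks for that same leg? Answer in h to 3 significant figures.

Δt ≈ 249 h

Length contraction ⇒ γ = L₀/L = 234/39.9 = 5.8647
Time dilation: Δt = γτ₀ = 5.8647 × 42.5 h = 249 h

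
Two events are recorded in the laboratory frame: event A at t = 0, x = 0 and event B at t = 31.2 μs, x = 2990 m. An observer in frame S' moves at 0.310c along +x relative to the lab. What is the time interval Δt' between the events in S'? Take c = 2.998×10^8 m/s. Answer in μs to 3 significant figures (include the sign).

γ = 1/√(1 − 0.310²) = 1.0518
Δt' = γ(Δt − vΔx/c²) = 1.0518 × (31.2 μs − 0.310×2990 m / (2.998×10^8 m/s))
= 1.0518 × (28.108 μs) = 29.6 μs

Δt' ≈ 29.6 μs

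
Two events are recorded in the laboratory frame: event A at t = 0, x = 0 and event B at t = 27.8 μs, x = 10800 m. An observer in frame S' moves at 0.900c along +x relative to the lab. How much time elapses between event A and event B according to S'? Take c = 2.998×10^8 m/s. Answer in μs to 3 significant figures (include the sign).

Δt' ≈ -10.6 μs

γ = 1/√(1 − 0.900²) = 2.2942
Δt' = γ(Δt − vΔx/c²) = 2.2942 × (27.8 μs − 0.900×10800 m / (2.998×10^8 m/s))
= 2.2942 × (-4.6216 μs) = -10.6 μs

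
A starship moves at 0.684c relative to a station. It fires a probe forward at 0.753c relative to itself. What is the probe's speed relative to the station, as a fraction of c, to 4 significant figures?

u ≈ 0.9485c

Relativistic velocity addition: u = (u' + v)/(1 + u'v/c²)
= (0.753 + 0.684)/(1 + 0.753×0.684) = 1.437/1.51505 = 0.9485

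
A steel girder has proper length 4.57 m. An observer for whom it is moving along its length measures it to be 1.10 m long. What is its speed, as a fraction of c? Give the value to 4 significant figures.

γ = L₀/L = 4.57/1.10 = 4.15455
β = √(1 − 1/γ²) = 0.9706

β ≈ 0.9706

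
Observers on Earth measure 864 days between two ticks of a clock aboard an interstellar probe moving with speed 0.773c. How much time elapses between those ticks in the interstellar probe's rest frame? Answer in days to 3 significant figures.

γ = 1/√(1 − 0.773²) = 1.5763
Proper time: τ₀ = Δt/γ = 864/1.5763 = 548 days

τ₀ ≈ 548 days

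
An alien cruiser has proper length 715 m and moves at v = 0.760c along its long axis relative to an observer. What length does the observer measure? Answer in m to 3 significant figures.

L ≈ 465 m

γ = 1/√(1 − 0.760²) = 1.5386
Length contraction: L = L₀/γ = 715/1.5386 = 465 m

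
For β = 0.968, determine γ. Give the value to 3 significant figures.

γ ≈ 3.98

γ = 1/√(1 − β²) = 1/√(1 − 0.968²) = 1/√(0.062976) = 3.98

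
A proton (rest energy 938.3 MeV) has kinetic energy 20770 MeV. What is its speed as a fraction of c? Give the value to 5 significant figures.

β ≈ 0.99907

γ = 1 + K/(m₀c²) = 1 + 20770/938.3 = 23.13578
β = √(1 − 1/γ²) = 0.99907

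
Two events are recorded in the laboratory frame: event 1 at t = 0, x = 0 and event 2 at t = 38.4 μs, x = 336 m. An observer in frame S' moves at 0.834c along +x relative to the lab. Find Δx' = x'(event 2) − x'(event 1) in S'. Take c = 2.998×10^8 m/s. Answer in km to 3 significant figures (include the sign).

γ = 1/√(1 − 0.834²) = 1.8124
Δx' = γ(Δx − vΔt) = 1.8124 × (336 m − 0.834×(2.998×10^8 m/s)×38.4×10^-6 s)
= 1.8124 × (-9265.3 m) = -16.8 km

Δx' ≈ -16.8 km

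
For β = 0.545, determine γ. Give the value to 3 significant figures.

γ = 1/√(1 − β²) = 1/√(1 − 0.545²) = 1/√(0.70297) = 1.19

γ ≈ 1.19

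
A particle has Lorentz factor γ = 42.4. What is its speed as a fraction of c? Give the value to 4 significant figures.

β = √(1 − 1/γ²) = √(1 − 1/42.4²) = √(0.999444) = 0.9997

β ≈ 0.9997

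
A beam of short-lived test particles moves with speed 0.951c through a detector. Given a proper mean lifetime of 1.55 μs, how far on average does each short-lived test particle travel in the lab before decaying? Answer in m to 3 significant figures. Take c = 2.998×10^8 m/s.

d ≈ 1430 m

γ = 1/√(1 − 0.951²) = 3.2342
Dilated lifetime: Δt = γτ₀ = 3.2342 × 1.55 μs = 5.0131 μs
d = vΔt = 0.951c × 5.0131 μs = 2.8511×10^8 m/s × 5.0131×10^-6 s = 1430 m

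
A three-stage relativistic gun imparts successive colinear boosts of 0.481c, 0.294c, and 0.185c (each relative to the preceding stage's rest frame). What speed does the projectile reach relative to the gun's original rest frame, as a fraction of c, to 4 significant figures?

u ≈ 0.7676c

Compose boost 2: (0.294 + 0.481)/(1 + 0.294×0.481) = 0.7750/1.14141 = 0.678982
Compose boost 3: (0.185 + 0.678982)/(1 + 0.185×0.678982) = 0.863982/1.12561 = 0.7676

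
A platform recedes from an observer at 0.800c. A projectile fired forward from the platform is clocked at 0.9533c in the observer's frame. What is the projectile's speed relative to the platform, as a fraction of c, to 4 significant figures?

u' ≈ 0.6459c

Inverse velocity addition: u' = (u − v)/(1 − uv/c²)
= (0.9533 − 0.800)/(1 − 0.9533×0.800) = 0.1533/0.237360 = 0.6459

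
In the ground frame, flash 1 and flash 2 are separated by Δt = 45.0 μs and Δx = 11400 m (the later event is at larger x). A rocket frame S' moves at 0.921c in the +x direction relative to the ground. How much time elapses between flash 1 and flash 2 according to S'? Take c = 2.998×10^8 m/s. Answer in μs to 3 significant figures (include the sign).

γ = 1/√(1 − 0.921²) = 2.5670
Δt' = γ(Δt − vΔx/c²) = 2.5670 × (45.0 μs − 0.921×11400 m / (2.998×10^8 m/s))
= 2.5670 × (9.9787 μs) = 25.6 μs

Δt' ≈ 25.6 μs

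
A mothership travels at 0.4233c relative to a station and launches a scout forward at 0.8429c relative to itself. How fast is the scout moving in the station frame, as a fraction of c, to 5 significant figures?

u ≈ 0.93323c

Compose boost 2: (0.8429 + 0.4233)/(1 + 0.8429×0.4233) = 1.2662/1.356800 = 0.93323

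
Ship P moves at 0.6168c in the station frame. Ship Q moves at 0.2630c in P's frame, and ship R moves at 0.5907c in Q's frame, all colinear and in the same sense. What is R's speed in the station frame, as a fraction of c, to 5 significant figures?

u ≈ 0.93127c

Compose boost 2: (0.2630 + 0.6168)/(1 + 0.2630×0.6168) = 0.87980/1.162218 = 0.7570006
Compose boost 3: (0.5907 + 0.7570006)/(1 + 0.5907×0.7570006) = 1.347701/1.447160 = 0.93127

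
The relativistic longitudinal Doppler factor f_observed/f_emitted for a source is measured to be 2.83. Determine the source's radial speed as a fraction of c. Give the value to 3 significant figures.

f_obs/f_src = √((1+β)/(1−β)) = 2.83  ⇒  (1+β)/(1−β) = 8.0089
β = |1 − D²|/(1 + D²) = |1 − 8.0089|/(1 + 8.0089) = 0.778

β ≈ 0.778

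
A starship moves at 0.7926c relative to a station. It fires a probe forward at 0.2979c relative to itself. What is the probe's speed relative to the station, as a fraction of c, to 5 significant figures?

Relativistic velocity addition: u = (u' + v)/(1 + u'v/c²)
= (0.2979 + 0.7926)/(1 + 0.2979×0.7926) = 1.0905/1.236116 = 0.88220

u ≈ 0.88220c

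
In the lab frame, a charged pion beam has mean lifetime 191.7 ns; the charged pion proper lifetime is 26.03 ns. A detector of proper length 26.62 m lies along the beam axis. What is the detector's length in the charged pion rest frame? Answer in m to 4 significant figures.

L ≈ 3.615 m

Time dilation ⇒ γ = Δt/τ₀ = 191.7/26.03 = 7.36458
Length contraction: L = L₀/γ = 26.62/7.36458 = 3.615 m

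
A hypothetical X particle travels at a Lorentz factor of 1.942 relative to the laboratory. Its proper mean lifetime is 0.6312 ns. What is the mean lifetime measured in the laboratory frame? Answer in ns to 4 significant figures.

Δt ≈ 1.226 ns

γ = 1.942 (given)
Time dilation: Δt = γτ₀ = 1.942 × 0.6312 ns = 1.226 ns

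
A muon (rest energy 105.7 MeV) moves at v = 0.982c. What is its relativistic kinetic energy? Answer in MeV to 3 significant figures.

γ = 1/√(1 − 0.982²) = 5.2943
K = (γ − 1)m₀c² = (5.2943 − 1) × 105.7 MeV = 4.2943 × 105.7 MeV = 454 MeV

K ≈ 454 MeV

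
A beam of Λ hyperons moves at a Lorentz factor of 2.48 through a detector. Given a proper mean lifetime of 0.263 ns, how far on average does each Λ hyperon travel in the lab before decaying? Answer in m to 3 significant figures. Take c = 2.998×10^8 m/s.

d ≈ 0.179 m

β = √(1 − 1/γ²) = √(1 − 1/2.48²) = 0.91510
Dilated lifetime: Δt = γτ₀ = 2.48 × 0.263 ns = 0.65224 ns
d = vΔt = 0.91510c × 0.65224 ns = 2.7435×10^8 m/s × 6.5224×10^-10 s = 0.179 m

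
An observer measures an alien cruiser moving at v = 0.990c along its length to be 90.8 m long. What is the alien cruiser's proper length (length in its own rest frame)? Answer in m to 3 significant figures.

L₀ ≈ 644 m

γ = 1/√(1 − 0.990²) = 7.0888
L₀ = γL = 7.0888 × 90.8 = 644 m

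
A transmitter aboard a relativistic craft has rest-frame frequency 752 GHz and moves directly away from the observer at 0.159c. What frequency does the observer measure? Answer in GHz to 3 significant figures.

Relativistic Doppler: f_obs = f_src √((1−β)/(1+β))
= 752 × √(0.84100/1.1590) = 752 × 0.85184 = 641 GHz

f_obs ≈ 641 GHz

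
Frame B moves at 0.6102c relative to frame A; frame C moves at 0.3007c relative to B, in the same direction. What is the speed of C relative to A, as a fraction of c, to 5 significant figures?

Compose boost 2: (0.3007 + 0.6102)/(1 + 0.3007×0.6102) = 0.91090/1.183487 = 0.76967

u ≈ 0.76967c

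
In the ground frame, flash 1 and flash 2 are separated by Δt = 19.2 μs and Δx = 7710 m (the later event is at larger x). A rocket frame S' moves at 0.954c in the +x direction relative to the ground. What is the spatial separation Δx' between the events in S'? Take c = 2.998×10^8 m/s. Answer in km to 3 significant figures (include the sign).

γ = 1/√(1 − 0.954²) = 3.3355
Δx' = γ(Δx − vΔt) = 3.3355 × (7710 m − 0.954×(2.998×10^8 m/s)×19.2×10^-6 s)
= 3.3355 × (2218.6 m) = 7.40 km

Δx' ≈ 7.40 km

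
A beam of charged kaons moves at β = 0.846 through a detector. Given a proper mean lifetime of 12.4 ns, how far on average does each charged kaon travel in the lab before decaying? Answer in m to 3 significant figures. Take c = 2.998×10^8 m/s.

d ≈ 5.90 m

γ = 1/√(1 − 0.846²) = 1.8755
Dilated lifetime: Δt = γτ₀ = 1.8755 × 12.4 ns = 23.257 ns
d = vΔt = 0.846c × 23.257 ns = 2.5363×10^8 m/s × 2.3257×10^-8 s = 5.90 m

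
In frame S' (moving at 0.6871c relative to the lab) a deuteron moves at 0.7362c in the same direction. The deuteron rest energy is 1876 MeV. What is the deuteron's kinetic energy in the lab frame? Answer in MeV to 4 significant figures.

u_lab = (0.7362 + 0.6871)/(1 + 0.7362×0.6871) = 0.9451848
γ = 1/√(1 − 0.9451848²) = 3.06245
K = (γ − 1)m₀c² = (3.06245 − 1) × 1876 = 2.06245 × 1876 = 3869 MeV

K ≈ 3869 MeV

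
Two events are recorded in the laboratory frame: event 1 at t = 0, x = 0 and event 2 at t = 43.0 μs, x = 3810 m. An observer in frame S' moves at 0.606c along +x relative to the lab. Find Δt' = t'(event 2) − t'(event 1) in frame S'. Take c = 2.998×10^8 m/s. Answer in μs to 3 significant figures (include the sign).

γ = 1/√(1 − 0.606²) = 1.2571
Δt' = γ(Δt − vΔx/c²) = 1.2571 × (43.0 μs − 0.606×3810 m / (2.998×10^8 m/s))
= 1.2571 × (35.299 μs) = 44.4 μs

Δt' ≈ 44.4 μs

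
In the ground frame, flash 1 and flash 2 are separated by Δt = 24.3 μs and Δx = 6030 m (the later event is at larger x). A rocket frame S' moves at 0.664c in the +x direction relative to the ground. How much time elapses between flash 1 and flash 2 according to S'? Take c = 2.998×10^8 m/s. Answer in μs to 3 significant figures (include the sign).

γ = 1/√(1 − 0.664²) = 1.3374
Δt' = γ(Δt − vΔx/c²) = 1.3374 × (24.3 μs − 0.664×6030 m / (2.998×10^8 m/s))
= 1.3374 × (10.945 μs) = 14.6 μs

Δt' ≈ 14.6 μs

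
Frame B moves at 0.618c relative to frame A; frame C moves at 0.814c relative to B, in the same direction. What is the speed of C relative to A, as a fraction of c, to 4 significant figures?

u ≈ 0.9527c

Compose boost 2: (0.814 + 0.618)/(1 + 0.814×0.618) = 1.432/1.50305 = 0.9527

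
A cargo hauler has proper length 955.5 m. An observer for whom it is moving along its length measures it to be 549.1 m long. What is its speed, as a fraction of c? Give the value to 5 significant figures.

γ = L₀/L = 955.5/549.1 = 1.740120
β = √(1 − 1/γ²) = 0.81838

β ≈ 0.81838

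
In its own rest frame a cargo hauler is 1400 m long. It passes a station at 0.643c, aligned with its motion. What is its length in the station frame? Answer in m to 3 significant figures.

γ = 1/√(1 − 0.643²) = 1.3057
Length contraction: L = L₀/γ = 1400/1.3057 = 1070 m

L ≈ 1070 m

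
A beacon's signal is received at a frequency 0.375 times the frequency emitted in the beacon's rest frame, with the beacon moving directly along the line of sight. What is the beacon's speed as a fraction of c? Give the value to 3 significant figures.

f_obs/f_src = √((1−β)/(1+β)) = 0.375  ⇒  (1−β)/(1+β) = 0.14062
β = |1 − D²|/(1 + D²) = |1 − 0.14062|/(1 + 0.14062) = 0.753

β ≈ 0.753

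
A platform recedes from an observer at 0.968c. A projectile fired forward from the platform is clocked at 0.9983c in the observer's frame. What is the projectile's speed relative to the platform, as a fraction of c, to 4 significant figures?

Inverse velocity addition: u' = (u − v)/(1 − uv/c²)
= (0.9983 − 0.968)/(1 − 0.9983×0.968) = 0.03030/0.0336456 = 0.9006

u' ≈ 0.9006c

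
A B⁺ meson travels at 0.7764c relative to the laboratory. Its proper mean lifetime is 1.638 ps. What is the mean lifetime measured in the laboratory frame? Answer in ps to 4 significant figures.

γ = 1/√(1 − 0.7764²) = 1.58670
Time dilation: Δt = γτ₀ = 1.58670 × 1.638 ps = 2.599 ps

Δt ≈ 2.599 ps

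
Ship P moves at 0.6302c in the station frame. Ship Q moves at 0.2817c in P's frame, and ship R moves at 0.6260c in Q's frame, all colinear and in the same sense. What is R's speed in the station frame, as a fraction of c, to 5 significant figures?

Compose boost 2: (0.2817 + 0.6302)/(1 + 0.2817×0.6302) = 0.91190/1.177527 = 0.7744194
Compose boost 3: (0.6260 + 0.7744194)/(1 + 0.6260×0.7744194) = 1.400419/1.484787 = 0.94318

u ≈ 0.94318c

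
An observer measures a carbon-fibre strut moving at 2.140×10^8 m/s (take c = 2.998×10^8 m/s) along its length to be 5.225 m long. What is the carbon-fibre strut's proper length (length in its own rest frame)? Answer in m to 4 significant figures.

L₀ ≈ 7.461 m

β = v/c = 2.140×10^8 / 2.998×10^8 = 0.713809
γ = 1/√(1 − 0.713809²) = 1.42788
L₀ = γL = 1.42788 × 5.225 = 7.461 m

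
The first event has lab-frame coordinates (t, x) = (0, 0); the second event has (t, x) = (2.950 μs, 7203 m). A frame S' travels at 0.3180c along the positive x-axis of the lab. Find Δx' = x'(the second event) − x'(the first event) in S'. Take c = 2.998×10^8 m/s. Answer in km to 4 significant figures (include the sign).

γ = 1/√(1 − 0.3180²) = 1.05475
Δx' = γ(Δx − vΔt) = 1.05475 × (7203 m − 0.3180×(2.998×10^8 m/s)×2.950×10^-6 s)
= 1.05475 × (6921.76 m) = 7.301 km

Δx' ≈ 7.301 km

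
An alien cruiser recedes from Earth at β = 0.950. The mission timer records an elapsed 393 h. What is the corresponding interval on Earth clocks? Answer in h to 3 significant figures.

γ = 1/√(1 − 0.950²) = 3.2026
Time dilation: Δt = γτ₀ = 3.2026 × 393 h = 1260 h

Δt ≈ 1260 h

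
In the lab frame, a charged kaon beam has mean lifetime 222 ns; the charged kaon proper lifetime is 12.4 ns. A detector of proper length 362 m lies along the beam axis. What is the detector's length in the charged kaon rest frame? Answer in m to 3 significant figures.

Time dilation ⇒ γ = Δt/τ₀ = 222/12.4 = 17.903
Length contraction: L = L₀/γ = 362/17.903 = 20.2 m

L ≈ 20.2 m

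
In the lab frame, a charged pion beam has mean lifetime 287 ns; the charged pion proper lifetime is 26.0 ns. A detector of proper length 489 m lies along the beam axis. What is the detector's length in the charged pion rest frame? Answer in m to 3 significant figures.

L ≈ 44.3 m

Time dilation ⇒ γ = Δt/τ₀ = 287/26.0 = 11.038
Length contraction: L = L₀/γ = 489/11.038 = 44.3 m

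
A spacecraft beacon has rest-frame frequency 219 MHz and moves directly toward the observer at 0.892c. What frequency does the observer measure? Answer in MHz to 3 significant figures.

f_obs ≈ 917 MHz

Relativistic Doppler: f_obs = f_src √((1+β)/(1−β))
= 219 × √(1.8920/0.10800) = 219 × 4.1855 = 917 MHz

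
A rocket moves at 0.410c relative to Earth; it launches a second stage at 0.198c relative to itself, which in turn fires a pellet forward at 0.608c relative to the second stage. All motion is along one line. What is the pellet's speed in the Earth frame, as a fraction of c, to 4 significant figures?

Compose boost 2: (0.198 + 0.410)/(1 + 0.198×0.410) = 0.6080/1.08118 = 0.562349
Compose boost 3: (0.608 + 0.562349)/(1 + 0.608×0.562349) = 1.17035/1.34191 = 0.8722

u ≈ 0.8722c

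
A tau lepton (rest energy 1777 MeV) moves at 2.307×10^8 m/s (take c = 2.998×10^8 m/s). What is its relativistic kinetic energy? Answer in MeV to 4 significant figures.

β = v/c = 2.307×10^8 / 2.998×10^8 = 0.769513
γ = 1/√(1 − 0.769513²) = 1.56585
K = (γ − 1)m₀c² = (1.56585 − 1) × 1777 MeV = 0.565849 × 1777 MeV = 1006 MeV

K ≈ 1006 MeV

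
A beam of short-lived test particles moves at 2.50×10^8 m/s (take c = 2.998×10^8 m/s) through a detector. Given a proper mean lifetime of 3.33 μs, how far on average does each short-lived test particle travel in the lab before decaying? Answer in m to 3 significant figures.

β = v/c = 2.50×10^8 / 2.998×10^8 = 0.83389
γ = 1/√(1 − 0.83389²) = 1.8118
Dilated lifetime: Δt = γτ₀ = 1.8118 × 3.33 μs = 6.0334 μs
d = vΔt = 0.83389c × 6.0334 μs = 2.5000×10^8 m/s × 6.0334×10^-6 s = 1510 m

d ≈ 1510 m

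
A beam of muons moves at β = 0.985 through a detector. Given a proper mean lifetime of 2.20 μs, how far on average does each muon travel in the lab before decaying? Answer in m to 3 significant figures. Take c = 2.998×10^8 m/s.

d ≈ 3760 m

γ = 1/√(1 − 0.985²) = 5.7953
Dilated lifetime: Δt = γτ₀ = 5.7953 × 2.20 μs = 12.750 μs
d = vΔt = 0.985c × 12.750 μs = 2.9530×10^8 m/s × 1.2750×10^-5 s = 3760 m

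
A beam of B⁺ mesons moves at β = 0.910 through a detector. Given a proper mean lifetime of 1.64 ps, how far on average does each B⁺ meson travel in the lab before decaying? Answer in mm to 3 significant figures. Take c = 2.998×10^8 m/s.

γ = 1/√(1 − 0.910²) = 2.4119
Dilated lifetime: Δt = γτ₀ = 2.4119 × 1.64 ps = 3.9555 ps
d = vΔt = 0.910c × 3.9555 ps = 2.7282×10^8 m/s × 3.9555×10^-12 s = 1.08 mm

d ≈ 1.08 mm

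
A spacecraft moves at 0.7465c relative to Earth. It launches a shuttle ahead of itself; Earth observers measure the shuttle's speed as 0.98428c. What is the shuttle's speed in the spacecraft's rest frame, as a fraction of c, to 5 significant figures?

Inverse velocity addition: u' = (u − v)/(1 − uv/c²)
= (0.98428 − 0.7465)/(1 − 0.98428×0.7465) = 0.23778/0.2652350 = 0.89649

u' ≈ 0.89649c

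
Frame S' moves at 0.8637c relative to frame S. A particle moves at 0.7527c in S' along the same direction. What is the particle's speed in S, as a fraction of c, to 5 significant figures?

Relativistic velocity addition: u = (u' + v)/(1 + u'v/c²)
= (0.7527 + 0.8637)/(1 + 0.7527×0.8637) = 1.6164/1.650107 = 0.97957

u ≈ 0.97957c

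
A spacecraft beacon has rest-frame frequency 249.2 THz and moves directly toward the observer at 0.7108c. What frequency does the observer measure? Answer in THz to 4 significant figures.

Relativistic Doppler: f_obs = f_src √((1+β)/(1−β))
= 249.2 × √(1.71080/0.289200) = 249.2 × 2.43221 = 606.1 THz

f_obs ≈ 606.1 THz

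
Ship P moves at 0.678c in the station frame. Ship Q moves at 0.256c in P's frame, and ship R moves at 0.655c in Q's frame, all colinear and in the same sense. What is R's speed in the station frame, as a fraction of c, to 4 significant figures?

u ≈ 0.9537c

Compose boost 2: (0.256 + 0.678)/(1 + 0.256×0.678) = 0.9340/1.17357 = 0.795864
Compose boost 3: (0.655 + 0.795864)/(1 + 0.655×0.795864) = 1.45086/1.52129 = 0.9537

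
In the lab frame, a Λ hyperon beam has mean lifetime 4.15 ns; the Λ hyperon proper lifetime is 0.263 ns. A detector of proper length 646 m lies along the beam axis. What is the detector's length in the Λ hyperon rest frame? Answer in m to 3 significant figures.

Time dilation ⇒ γ = Δt/τ₀ = 4.15/0.263 = 15.779
Length contraction: L = L₀/γ = 646/15.779 = 40.9 m

L ≈ 40.9 m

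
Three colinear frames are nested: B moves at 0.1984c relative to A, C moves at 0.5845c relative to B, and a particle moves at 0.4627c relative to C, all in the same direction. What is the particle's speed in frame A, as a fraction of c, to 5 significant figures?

u ≈ 0.87894c

Compose boost 2: (0.5845 + 0.1984)/(1 + 0.5845×0.1984) = 0.78290/1.115965 = 0.7015454
Compose boost 3: (0.4627 + 0.7015454)/(1 + 0.4627×0.7015454) = 1.164245/1.324605 = 0.87894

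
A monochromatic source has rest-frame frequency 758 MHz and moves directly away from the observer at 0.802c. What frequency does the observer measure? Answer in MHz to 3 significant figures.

f_obs ≈ 251 MHz

Relativistic Doppler: f_obs = f_src √((1−β)/(1+β))
= 758 × √(0.19800/1.8020) = 758 × 0.33148 = 251 MHz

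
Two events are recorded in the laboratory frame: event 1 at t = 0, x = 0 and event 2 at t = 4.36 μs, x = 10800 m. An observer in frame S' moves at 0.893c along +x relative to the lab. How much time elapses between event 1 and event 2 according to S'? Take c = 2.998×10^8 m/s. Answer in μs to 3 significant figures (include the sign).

γ = 1/√(1 − 0.893²) = 2.2219
Δt' = γ(Δt − vΔx/c²) = 2.2219 × (4.36 μs − 0.893×10800 m / (2.998×10^8 m/s))
= 2.2219 × (-27.809 μs) = -61.8 μs

Δt' ≈ -61.8 μs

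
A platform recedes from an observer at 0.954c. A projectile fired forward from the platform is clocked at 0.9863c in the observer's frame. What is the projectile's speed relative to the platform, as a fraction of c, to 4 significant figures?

Inverse velocity addition: u' = (u − v)/(1 − uv/c²)
= (0.9863 − 0.954)/(1 − 0.9863×0.954) = 0.03230/0.0590698 = 0.5468

u' ≈ 0.5468c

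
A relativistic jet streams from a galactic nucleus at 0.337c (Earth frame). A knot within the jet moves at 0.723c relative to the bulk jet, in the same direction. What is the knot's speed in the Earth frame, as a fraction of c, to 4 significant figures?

Relativistic velocity addition: u = (u' + v)/(1 + u'v/c²)
= (0.723 + 0.337)/(1 + 0.723×0.337) = 1.060/1.24365 = 0.8523

u ≈ 0.8523c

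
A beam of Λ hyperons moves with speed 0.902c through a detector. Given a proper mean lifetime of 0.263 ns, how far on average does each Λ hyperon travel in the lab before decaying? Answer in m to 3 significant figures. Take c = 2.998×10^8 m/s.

γ = 1/√(1 − 0.902²) = 2.3162
Dilated lifetime: Δt = γτ₀ = 2.3162 × 0.263 ns = 0.60917 ns
d = vΔt = 0.902c × 0.60917 ns = 2.7042×10^8 m/s × 6.0917×10^-10 s = 0.165 m

d ≈ 0.165 m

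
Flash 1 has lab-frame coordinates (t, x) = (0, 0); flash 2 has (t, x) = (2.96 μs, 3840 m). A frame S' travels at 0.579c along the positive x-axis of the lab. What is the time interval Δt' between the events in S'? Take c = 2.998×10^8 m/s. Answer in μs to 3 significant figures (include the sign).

γ = 1/√(1 − 0.579²) = 1.2265
Δt' = γ(Δt − vΔx/c²) = 1.2265 × (2.96 μs − 0.579×3840 m / (2.998×10^8 m/s))
= 1.2265 × (-4.4561 μs) = -5.47 μs

Δt' ≈ -5.47 μs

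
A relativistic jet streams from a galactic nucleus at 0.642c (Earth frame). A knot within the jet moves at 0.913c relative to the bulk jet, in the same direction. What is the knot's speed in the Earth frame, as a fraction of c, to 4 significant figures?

u ≈ 0.9804c

Relativistic velocity addition: u = (u' + v)/(1 + u'v/c²)
= (0.913 + 0.642)/(1 + 0.913×0.642) = 1.555/1.58615 = 0.9804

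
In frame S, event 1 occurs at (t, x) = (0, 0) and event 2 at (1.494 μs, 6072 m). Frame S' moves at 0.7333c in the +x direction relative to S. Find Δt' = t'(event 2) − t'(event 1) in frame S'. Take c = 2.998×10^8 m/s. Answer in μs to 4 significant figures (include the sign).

γ = 1/√(1 − 0.7333²) = 1.47079
Δt' = γ(Δt − vΔx/c²) = 1.47079 × (1.494 μs − 0.7333×6072 m / (2.998×10^8 m/s))
= 1.47079 × (-13.3579 μs) = -19.65 μs

Δt' ≈ -19.65 μs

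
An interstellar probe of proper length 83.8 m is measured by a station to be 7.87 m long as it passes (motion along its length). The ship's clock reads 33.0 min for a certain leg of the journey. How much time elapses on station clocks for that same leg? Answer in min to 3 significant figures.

Length contraction ⇒ γ = L₀/L = 83.8/7.87 = 10.648
Time dilation: Δt = γτ₀ = 10.648 × 33.0 min = 351 min

Δt ≈ 351 min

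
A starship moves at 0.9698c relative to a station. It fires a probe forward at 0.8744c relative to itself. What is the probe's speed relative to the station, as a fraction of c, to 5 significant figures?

u ≈ 0.99795c

Relativistic velocity addition: u = (u' + v)/(1 + u'v/c²)
= (0.8744 + 0.9698)/(1 + 0.8744×0.9698) = 1.8442/1.847993 = 0.99795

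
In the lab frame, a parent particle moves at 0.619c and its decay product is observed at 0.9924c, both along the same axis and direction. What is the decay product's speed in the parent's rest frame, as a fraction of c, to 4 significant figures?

u' ≈ 0.9681c

Inverse velocity addition: u' = (u − v)/(1 − uv/c²)
= (0.9924 − 0.619)/(1 − 0.9924×0.619) = 0.3734/0.385704 = 0.9681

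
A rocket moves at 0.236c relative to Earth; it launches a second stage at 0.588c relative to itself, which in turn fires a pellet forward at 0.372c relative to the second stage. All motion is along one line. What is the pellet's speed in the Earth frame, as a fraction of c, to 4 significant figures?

u ≈ 0.8632c

Compose boost 2: (0.588 + 0.236)/(1 + 0.588×0.236) = 0.8240/1.13877 = 0.723589
Compose boost 3: (0.372 + 0.723589)/(1 + 0.372×0.723589) = 1.09559/1.26918 = 0.8632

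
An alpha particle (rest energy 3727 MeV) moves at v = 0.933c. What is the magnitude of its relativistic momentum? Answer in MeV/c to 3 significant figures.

p ≈ 9660 MeV/c

γ = 1/√(1 − 0.933²) = 2.7787
p = γβm₀c = 2.7787 × 0.933 × 3727 MeV/c = 9660 MeV/c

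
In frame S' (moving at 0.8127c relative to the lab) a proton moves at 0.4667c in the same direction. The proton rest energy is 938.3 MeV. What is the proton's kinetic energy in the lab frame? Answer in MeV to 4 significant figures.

K ≈ 1573 MeV

u_lab = (0.4667 + 0.8127)/(1 + 0.4667×0.8127) = 0.9275806
γ = 1/√(1 − 0.9275806²) = 2.67649
K = (γ − 1)m₀c² = (2.67649 − 1) × 938.3 = 1.67649 × 938.3 = 1573 MeV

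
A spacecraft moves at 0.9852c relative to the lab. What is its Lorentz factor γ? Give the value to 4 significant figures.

γ ≈ 5.834

γ = 1/√(1 − β²) = 1/√(1 − 0.9852²) = 1/√(0.0293810) = 5.834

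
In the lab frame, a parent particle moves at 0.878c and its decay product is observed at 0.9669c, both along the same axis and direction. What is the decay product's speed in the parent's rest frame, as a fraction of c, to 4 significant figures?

u' ≈ 0.5885c

Inverse velocity addition: u' = (u − v)/(1 − uv/c²)
= (0.9669 − 0.878)/(1 − 0.9669×0.878) = 0.08890/0.151062 = 0.5885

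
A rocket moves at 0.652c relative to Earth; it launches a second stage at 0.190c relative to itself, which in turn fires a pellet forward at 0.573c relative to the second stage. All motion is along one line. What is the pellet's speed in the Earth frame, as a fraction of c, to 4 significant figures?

u ≈ 0.9251c

Compose boost 2: (0.190 + 0.652)/(1 + 0.190×0.652) = 0.8420/1.12388 = 0.749190
Compose boost 3: (0.573 + 0.749190)/(1 + 0.573×0.749190) = 1.32219/1.42929 = 0.9251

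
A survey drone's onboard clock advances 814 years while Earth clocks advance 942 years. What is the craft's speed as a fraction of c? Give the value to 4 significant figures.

γ = Δt/τ₀ = 942/814 = 1.15725
β = √(1 − 1/γ²) = √(1 − 1/1.15725²) = 0.5033

β ≈ 0.5033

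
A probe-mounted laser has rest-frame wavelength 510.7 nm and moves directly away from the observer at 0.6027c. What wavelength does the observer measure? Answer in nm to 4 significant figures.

Relativistic Doppler: λ_obs = λ_src √((1+β)/(1−β))
= 510.7 × √(1.60270/0.397300) = 510.7 × 2.00848 = 1026 nm

λ_obs ≈ 1026 nm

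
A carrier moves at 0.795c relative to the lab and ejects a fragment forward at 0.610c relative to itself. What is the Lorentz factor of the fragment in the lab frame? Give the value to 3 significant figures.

u_lab = (0.610 + 0.795)/(1 + 0.610×0.795) = 1.405/1.48495 = 0.946160
γ = 1/√(1 − 0.946160²) = 3.09

γ ≈ 3.09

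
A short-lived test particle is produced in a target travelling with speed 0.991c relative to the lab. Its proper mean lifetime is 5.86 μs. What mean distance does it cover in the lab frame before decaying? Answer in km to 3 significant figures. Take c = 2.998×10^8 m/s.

γ = 1/√(1 − 0.991²) = 7.4704
Dilated lifetime: Δt = γτ₀ = 7.4704 × 5.86 μs = 43.776 μs
d = vΔt = 0.991c × 43.776 μs = 2.9710×10^8 m/s × 4.3776×10^-5 s = 13.0 km

d ≈ 13.0 km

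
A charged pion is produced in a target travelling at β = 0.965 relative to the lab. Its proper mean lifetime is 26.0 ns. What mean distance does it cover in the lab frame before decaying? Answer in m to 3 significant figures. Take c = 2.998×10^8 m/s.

γ = 1/√(1 − 0.965²) = 3.8132
Dilated lifetime: Δt = γτ₀ = 3.8132 × 26.0 ns = 99.142 ns
d = vΔt = 0.965c × 99.142 ns = 2.8931×10^8 m/s × 9.9142×10^-8 s = 28.7 m

d ≈ 28.7 m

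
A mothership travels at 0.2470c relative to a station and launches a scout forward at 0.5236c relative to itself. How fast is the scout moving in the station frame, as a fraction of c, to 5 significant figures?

Compose boost 2: (0.5236 + 0.2470)/(1 + 0.5236×0.2470) = 0.77060/1.129329 = 0.68235

u ≈ 0.68235c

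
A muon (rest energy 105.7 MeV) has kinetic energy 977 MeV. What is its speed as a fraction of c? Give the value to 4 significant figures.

γ = 1 + K/(m₀c²) = 1 + 977/105.7 = 10.2431
β = √(1 − 1/γ²) = 0.9952

β ≈ 0.9952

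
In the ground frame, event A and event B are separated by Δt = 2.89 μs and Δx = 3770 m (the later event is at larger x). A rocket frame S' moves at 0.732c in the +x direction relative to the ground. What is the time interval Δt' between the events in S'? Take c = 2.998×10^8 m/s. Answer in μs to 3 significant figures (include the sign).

γ = 1/√(1 − 0.732²) = 1.4678
Δt' = γ(Δt − vΔx/c²) = 1.4678 × (2.89 μs − 0.732×3770 m / (2.998×10^8 m/s))
= 1.4678 × (-6.3149 μs) = -9.27 μs

Δt' ≈ -9.27 μs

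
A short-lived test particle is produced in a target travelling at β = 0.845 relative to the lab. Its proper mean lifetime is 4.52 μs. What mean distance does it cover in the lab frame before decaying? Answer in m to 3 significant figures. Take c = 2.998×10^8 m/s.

γ = 1/√(1 − 0.845²) = 1.8700
Dilated lifetime: Δt = γτ₀ = 1.8700 × 4.52 μs = 8.4523 μs
d = vΔt = 0.845c × 8.4523 μs = 2.5333×10^8 m/s × 8.4523×10^-6 s = 2140 m

d ≈ 2140 m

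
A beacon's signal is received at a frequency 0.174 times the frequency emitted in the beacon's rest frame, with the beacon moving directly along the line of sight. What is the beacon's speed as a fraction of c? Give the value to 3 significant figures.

β ≈ 0.941

f_obs/f_src = √((1−β)/(1+β)) = 0.174  ⇒  (1−β)/(1+β) = 0.030276
β = |1 − D²|/(1 + D²) = |1 − 0.030276|/(1 + 0.030276) = 0.941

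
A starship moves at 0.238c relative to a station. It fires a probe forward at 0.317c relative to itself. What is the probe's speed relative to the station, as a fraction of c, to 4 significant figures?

Relativistic velocity addition: u = (u' + v)/(1 + u'v/c²)
= (0.317 + 0.238)/(1 + 0.317×0.238) = 0.5550/1.07545 = 0.5161

u ≈ 0.5161c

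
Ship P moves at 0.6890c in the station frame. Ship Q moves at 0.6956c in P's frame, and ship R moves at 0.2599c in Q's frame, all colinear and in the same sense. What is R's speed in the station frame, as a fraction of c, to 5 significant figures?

Compose boost 2: (0.6956 + 0.6890)/(1 + 0.6956×0.6890) = 1.3846/1.479268 = 0.9360032
Compose boost 3: (0.2599 + 0.9360032)/(1 + 0.2599×0.9360032) = 1.195903/1.243267 = 0.96190

u ≈ 0.96190c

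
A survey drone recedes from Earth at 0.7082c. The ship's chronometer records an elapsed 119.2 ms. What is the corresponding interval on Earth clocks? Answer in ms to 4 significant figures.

Δt ≈ 168.8 ms

γ = 1/√(1 − 0.7082²) = 1.41641
Time dilation: Δt = γτ₀ = 1.41641 × 119.2 ms = 168.8 ms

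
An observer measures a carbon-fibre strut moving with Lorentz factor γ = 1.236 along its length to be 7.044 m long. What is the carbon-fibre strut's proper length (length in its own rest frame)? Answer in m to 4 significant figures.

γ = 1.236 (given)
L₀ = γL = 1.236 × 7.044 = 8.706 m

L₀ ≈ 8.706 m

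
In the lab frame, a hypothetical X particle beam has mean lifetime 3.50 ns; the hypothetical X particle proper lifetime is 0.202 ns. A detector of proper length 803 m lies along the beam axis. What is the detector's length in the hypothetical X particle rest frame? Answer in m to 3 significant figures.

L ≈ 46.3 m

Time dilation ⇒ γ = Δt/τ₀ = 3.50/0.202 = 17.327
Length contraction: L = L₀/γ = 803/17.327 = 46.3 m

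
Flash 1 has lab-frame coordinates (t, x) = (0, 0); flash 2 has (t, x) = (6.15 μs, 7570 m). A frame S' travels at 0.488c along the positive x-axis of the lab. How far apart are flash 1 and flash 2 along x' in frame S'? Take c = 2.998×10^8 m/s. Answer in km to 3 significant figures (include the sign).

γ = 1/√(1 − 0.488²) = 1.1457
Δx' = γ(Δx − vΔt) = 1.1457 × (7570 m − 0.488×(2.998×10^8 m/s)×6.15×10^-6 s)
= 1.1457 × (6670.2 m) = 7.64 km

Δx' ≈ 7.64 km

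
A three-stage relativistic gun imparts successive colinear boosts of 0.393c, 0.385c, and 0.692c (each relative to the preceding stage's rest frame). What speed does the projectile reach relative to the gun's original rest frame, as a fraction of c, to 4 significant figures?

u ≈ 0.9320c

Compose boost 2: (0.385 + 0.393)/(1 + 0.385×0.393) = 0.7780/1.15131 = 0.675755
Compose boost 3: (0.692 + 0.675755)/(1 + 0.692×0.675755) = 1.36775/1.46762 = 0.9320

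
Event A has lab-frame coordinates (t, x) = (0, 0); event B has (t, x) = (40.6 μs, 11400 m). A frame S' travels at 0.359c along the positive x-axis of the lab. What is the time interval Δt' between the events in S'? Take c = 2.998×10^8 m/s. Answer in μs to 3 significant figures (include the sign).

γ = 1/√(1 − 0.359²) = 1.0714
Δt' = γ(Δt − vΔx/c²) = 1.0714 × (40.6 μs − 0.359×11400 m / (2.998×10^8 m/s))
= 1.0714 × (26.949 μs) = 28.9 μs

Δt' ≈ 28.9 μs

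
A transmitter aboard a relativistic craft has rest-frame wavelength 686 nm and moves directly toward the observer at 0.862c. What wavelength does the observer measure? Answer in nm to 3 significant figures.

λ_obs ≈ 187 nm

Relativistic Doppler: λ_obs = λ_src √((1−β)/(1+β))
= 686 × √(0.13800/1.8620) = 686 × 0.27224 = 187 nm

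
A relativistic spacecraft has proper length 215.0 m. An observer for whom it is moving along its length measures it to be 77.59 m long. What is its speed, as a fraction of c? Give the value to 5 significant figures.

γ = L₀/L = 215.0/77.59 = 2.770976
β = √(1 − 1/γ²) = 0.93261

β ≈ 0.93261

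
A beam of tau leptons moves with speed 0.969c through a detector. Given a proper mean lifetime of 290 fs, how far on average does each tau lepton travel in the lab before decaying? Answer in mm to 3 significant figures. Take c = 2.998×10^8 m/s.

γ = 1/√(1 − 0.969²) = 4.0476
Dilated lifetime: Δt = γτ₀ = 4.0476 × 290 fs = 1173.8 fs
d = vΔt = 0.969c × 1173.8 fs = 2.9051×10^8 m/s × 1.1738×10^-12 s = 0.341 mm

d ≈ 0.341 mm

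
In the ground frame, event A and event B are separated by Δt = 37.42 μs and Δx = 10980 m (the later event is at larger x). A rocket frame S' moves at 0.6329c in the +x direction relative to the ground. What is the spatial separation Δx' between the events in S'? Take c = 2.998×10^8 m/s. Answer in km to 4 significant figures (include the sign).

Δx' ≈ 5.011 km

γ = 1/√(1 − 0.6329²) = 1.29160
Δx' = γ(Δx − vΔt) = 1.29160 × (10980 m − 0.6329×(2.998×10^8 m/s)×37.42×10^-6 s)
= 1.29160 × (3879.80 m) = 5.011 km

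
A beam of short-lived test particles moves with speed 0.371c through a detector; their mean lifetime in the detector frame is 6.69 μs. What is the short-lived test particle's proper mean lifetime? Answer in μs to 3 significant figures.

τ₀ ≈ 6.21 μs

γ = 1/√(1 − 0.371²) = 1.0769
Proper time: τ₀ = Δt/γ = 6.69/1.0769 = 6.21 μs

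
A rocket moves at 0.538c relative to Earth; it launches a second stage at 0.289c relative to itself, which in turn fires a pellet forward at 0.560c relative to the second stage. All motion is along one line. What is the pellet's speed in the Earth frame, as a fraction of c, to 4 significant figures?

u ≈ 0.9107c

Compose boost 2: (0.289 + 0.538)/(1 + 0.289×0.538) = 0.8270/1.15548 = 0.715719
Compose boost 3: (0.560 + 0.715719)/(1 + 0.560×0.715719) = 1.27572/1.40080 = 0.9107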